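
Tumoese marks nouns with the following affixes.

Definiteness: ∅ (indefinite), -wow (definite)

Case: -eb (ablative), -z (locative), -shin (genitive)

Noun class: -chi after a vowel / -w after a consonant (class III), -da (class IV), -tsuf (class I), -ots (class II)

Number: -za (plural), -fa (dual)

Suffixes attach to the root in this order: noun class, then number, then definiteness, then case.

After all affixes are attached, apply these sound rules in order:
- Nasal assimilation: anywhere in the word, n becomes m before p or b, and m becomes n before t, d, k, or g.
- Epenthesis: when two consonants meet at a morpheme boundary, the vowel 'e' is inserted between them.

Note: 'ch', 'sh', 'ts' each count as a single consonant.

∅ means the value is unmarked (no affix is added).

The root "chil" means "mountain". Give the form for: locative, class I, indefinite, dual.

chiletsufefaz

Attach noun class class I -tsuf → chiltsuf.
Attach number dual -fa → chiltsuffa.
definiteness = indefinite: zero marking, form stays chiltsuffa.
Attach case locative -z → chiltsuffaz.
Nasal assimilation: no change.
Apply epenthesis: chiltsuffaz → chiletsufefaz.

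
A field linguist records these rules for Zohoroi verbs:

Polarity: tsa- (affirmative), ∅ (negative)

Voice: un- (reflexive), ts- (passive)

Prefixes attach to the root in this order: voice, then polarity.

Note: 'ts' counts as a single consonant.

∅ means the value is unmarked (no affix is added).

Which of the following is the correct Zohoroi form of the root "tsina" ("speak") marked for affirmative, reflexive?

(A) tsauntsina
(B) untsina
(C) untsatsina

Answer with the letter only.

A

Attach voice reflexive un- → untsina.
Attach polarity affirmative tsa- → tsauntsina.
So the correct form is tsauntsina, option (A).
(C) untsatsina is wrong: it has the affixes in the wrong order.
(B) untsina is wrong: it uses negative instead of affirmative for polarity.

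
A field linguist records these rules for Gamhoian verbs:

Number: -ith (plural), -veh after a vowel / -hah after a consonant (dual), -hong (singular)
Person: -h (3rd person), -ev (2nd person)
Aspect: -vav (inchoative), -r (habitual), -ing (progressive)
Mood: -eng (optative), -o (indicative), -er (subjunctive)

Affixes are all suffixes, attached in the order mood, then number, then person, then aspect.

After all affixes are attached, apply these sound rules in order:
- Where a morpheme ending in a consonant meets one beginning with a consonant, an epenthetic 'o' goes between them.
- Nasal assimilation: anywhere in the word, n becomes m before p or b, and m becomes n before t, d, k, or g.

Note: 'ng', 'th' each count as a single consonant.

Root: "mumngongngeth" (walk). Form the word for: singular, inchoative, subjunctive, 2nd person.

mumngongngetherohongevovav

Attach mood subjunctive -er → mumngongngether.
Attach number singular -hong → mumngongngetherhong.
Attach person 2nd person -ev → mumngongngetherhongev.
Attach aspect inchoative -vav → mumngongngetherhongevvav.
Apply epenthesis: mumngongngetherhongevvav → mumngongngetherohongevovav.
Nasal assimilation: no change.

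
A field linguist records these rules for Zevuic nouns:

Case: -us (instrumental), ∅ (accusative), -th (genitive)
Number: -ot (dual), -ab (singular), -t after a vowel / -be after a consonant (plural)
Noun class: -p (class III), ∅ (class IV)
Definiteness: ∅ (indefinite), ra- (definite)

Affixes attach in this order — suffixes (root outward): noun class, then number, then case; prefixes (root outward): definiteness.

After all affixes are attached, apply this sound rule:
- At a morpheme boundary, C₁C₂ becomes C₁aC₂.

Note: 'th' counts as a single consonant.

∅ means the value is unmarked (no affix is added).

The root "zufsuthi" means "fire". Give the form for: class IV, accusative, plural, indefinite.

zufsuthit

noun class = class IV: zero marking, form stays zufsuthi.
Attach number plural -t (after vowel 'i') → zufsuthit.
case = accusative: zero marking, form stays zufsuthit.
definiteness = indefinite: zero marking, form stays zufsuthit.
Epenthesis: no change.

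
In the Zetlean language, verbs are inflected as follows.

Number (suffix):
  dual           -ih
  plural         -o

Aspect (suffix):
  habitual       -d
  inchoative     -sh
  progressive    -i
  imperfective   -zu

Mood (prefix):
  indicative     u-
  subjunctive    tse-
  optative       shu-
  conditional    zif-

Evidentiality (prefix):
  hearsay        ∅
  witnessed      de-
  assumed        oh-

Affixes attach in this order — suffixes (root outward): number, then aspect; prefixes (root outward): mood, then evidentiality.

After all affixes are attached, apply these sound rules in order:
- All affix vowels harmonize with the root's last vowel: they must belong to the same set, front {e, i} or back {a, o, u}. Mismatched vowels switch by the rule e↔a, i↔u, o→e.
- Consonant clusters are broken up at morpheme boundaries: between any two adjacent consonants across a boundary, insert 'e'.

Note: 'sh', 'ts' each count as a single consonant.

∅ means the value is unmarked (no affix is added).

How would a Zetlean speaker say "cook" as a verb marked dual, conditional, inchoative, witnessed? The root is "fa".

dazufefauhesh

Attach number dual -ih → faih.
Attach aspect inchoative -sh → faihsh.
Attach mood conditional zif- → ziffaihsh.
Attach evidentiality witnessed de- → deziffaihsh.
Apply vowel harmony: deziffaihsh → dazuffauhsh.
Apply epenthesis: dazuffauhsh → dazufefauhesh.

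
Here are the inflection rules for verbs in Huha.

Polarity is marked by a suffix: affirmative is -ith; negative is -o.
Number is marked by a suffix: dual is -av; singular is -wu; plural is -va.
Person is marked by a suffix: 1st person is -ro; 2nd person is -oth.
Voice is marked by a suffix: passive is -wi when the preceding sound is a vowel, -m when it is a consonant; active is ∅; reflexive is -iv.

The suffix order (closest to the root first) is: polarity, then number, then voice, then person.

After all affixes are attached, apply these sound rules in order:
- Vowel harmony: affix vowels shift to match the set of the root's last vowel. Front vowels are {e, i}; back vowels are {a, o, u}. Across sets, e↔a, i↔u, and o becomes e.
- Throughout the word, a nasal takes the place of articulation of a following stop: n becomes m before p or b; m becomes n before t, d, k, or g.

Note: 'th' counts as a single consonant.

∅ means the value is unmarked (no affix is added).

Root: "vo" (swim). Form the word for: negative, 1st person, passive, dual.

vooavmro

Attach polarity negative -o → voo.
Attach number dual -av → vooav.
Attach voice passive -m (after consonant 'v') → vooavm.
Attach person 1st person -ro → vooavmro.
Vowel harmony: no change.
Nasal assimilation: no change.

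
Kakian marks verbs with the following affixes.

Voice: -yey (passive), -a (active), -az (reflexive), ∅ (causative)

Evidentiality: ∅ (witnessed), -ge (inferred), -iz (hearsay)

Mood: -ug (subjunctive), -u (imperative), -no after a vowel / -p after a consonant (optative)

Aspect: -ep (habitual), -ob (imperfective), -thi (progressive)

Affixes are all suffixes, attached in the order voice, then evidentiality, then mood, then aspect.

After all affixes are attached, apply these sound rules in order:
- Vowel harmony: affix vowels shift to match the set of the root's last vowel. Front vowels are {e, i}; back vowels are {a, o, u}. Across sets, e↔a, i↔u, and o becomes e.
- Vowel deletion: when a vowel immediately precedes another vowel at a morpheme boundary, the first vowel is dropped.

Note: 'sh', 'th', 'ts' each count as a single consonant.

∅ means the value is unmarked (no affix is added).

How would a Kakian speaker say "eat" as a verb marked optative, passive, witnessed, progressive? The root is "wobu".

wobuyaypthu

Attach voice passive -yey → wobuyey.
evidentiality = witnessed: zero marking, form stays wobuyey.
Attach mood optative -p (after consonant 'y') → wobuyeyp.
Attach aspect progressive -thi → wobuyeypthi.
Apply vowel harmony: wobuyeypthi → wobuyaypthu.
Vowel deletion: no change.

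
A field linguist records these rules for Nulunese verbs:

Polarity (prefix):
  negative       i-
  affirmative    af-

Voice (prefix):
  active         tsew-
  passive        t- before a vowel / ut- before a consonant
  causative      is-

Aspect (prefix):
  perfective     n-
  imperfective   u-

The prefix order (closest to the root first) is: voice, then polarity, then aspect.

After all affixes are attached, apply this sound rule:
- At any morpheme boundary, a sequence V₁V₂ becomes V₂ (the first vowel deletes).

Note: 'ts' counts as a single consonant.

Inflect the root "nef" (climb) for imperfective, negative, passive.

Attach voice passive ut- (before consonant 'n') → utnef.
Attach polarity negative i- → iutnef.
Attach aspect imperfective u- → uiutnef.
Apply vowel deletion: uiutnef → utnef.

utnef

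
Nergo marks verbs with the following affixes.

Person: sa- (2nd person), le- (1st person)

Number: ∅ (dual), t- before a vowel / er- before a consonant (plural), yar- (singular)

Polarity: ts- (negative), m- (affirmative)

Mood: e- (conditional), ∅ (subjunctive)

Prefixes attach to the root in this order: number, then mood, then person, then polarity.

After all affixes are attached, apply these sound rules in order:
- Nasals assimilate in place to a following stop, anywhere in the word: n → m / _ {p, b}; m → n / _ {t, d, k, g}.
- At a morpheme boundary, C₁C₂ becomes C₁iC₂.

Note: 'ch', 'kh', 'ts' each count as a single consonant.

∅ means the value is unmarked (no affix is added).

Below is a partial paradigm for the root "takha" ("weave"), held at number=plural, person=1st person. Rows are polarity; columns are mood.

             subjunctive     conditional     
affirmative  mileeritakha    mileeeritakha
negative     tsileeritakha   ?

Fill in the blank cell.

tsileeeritakha

Attach number plural er- (before consonant 't') → ertakha.
Attach mood conditional e- → eertakha.
Attach person 1st person le- → leeertakha.
Attach polarity negative ts- → tsleeertakha.
Nasal assimilation: no change.
Apply epenthesis: tsleeertakha → tsileeeritakha.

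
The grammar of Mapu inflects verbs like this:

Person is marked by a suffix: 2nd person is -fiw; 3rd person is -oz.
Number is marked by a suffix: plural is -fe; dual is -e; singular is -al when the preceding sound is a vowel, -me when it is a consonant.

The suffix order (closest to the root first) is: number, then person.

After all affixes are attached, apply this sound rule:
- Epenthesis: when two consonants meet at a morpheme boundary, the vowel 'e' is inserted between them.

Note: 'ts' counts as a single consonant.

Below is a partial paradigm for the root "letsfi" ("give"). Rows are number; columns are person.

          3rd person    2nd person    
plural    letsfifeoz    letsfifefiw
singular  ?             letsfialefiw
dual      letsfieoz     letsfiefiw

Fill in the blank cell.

Attach number singular -al (after vowel 'i') → letsfial.
Attach person 3rd person -oz → letsfialoz.
Epenthesis: no change.

letsfialoz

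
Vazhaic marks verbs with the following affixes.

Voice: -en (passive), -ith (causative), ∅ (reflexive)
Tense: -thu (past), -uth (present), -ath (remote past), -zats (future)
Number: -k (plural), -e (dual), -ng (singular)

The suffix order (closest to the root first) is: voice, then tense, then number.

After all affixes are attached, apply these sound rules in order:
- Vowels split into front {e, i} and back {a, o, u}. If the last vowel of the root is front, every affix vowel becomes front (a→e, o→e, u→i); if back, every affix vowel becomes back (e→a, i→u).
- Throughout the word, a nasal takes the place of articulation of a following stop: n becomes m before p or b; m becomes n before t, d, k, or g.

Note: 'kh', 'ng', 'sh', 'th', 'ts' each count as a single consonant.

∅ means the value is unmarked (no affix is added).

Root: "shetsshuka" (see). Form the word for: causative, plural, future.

Attach voice causative -ith → shetsshukaith.
Attach tense future -zats → shetsshukaithzats.
Attach number plural -k → shetsshukaithzatsk.
Apply vowel harmony: shetsshukaithzatsk → shetsshukauthzatsk.
Nasal assimilation: no change.

shetsshukauthzatsk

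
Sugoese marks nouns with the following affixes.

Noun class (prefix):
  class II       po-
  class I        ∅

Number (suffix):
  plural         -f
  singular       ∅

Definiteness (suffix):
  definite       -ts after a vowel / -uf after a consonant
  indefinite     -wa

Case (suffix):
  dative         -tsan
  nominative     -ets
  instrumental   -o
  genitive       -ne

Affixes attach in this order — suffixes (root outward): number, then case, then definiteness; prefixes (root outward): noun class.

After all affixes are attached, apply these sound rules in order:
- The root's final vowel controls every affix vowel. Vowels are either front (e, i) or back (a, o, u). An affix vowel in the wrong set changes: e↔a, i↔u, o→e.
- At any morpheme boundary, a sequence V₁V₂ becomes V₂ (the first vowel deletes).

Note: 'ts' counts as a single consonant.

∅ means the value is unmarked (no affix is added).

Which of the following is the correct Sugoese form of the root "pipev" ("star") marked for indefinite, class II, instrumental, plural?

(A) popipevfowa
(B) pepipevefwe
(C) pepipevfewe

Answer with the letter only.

C

Attach noun class class II po- → popipev.
Attach number plural -f → popipevf.
Attach case instrumental -o → popipevfo.
Attach definiteness indefinite -wa → popipevfowa.
Apply vowel harmony: popipevfowa → pepipevfewe.
Vowel deletion: no change.
So the correct form is pepipevfewe, option (C).
(B) pepipevefwe is wrong: it has the affixes in the wrong order.
(A) popipevfowa is wrong: it fails to apply the sound rule(s).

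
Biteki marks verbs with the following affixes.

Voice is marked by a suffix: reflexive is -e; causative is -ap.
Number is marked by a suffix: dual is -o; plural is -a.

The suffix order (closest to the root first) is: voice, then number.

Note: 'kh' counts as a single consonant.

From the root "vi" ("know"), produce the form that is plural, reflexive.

viea

Attach voice reflexive -e → vie.
Attach number plural -a → viea.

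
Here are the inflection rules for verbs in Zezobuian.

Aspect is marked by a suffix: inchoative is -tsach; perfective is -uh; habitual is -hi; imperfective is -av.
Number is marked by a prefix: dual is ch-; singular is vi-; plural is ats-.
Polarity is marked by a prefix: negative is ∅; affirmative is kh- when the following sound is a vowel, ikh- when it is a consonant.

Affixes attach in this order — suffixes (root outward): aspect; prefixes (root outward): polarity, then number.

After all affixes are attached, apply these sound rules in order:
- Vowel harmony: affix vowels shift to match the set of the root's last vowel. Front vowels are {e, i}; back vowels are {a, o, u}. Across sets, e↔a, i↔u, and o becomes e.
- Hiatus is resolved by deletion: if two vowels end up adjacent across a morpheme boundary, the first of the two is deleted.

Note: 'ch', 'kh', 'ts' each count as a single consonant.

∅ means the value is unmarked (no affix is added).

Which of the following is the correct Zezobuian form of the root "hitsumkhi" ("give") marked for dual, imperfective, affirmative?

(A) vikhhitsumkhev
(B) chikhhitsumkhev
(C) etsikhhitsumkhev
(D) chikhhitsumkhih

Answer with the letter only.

Attach polarity affirmative ikh- (before consonant 'h') → ikhhitsumkhi.
Attach aspect imperfective -av → ikhhitsumkhiav.
Attach number dual ch- → chikhhitsumkhiav.
Apply vowel harmony: chikhhitsumkhiav → chikhhitsumkhiev.
Apply vowel deletion: chikhhitsumkhiev → chikhhitsumkhev.
So the correct form is chikhhitsumkhev, option (B).
(A) vikhhitsumkhev is wrong: it uses singular instead of dual for number.
(C) etsikhhitsumkhev is wrong: it uses plural instead of dual for number.
(D) chikhhitsumkhih is wrong: it uses perfective instead of imperfective for aspect.

B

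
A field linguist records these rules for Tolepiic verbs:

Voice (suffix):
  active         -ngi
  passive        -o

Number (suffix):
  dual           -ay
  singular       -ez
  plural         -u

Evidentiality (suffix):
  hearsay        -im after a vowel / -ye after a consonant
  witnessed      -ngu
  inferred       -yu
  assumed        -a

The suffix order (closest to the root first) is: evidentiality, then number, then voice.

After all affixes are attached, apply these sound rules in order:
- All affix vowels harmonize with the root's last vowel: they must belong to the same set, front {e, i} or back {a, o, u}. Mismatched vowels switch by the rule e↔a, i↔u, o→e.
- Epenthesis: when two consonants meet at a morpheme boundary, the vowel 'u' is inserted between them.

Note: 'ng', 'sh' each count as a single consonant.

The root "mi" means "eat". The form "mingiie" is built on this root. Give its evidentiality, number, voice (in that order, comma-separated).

Segment: mi-ngu-u-o.
evidentiality: -ngu → witnessed.
number: -u → plural.
voice: -o → passive.

witnessed, plural, passive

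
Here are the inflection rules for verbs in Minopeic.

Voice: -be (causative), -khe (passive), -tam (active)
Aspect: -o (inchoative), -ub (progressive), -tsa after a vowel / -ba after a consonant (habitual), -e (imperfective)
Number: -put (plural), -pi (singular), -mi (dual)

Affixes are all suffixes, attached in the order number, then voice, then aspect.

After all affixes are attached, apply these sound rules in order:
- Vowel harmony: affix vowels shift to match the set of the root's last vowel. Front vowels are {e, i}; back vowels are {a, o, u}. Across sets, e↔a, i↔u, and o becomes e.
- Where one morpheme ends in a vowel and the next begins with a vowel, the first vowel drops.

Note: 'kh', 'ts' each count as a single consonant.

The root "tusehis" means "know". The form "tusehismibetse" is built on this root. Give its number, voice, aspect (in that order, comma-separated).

Segment: tusehis-mi-be-tsa.
number: -mi → dual.
voice: -be → causative.
aspect: -tsa/ba → habitual.

dual, causative, habitual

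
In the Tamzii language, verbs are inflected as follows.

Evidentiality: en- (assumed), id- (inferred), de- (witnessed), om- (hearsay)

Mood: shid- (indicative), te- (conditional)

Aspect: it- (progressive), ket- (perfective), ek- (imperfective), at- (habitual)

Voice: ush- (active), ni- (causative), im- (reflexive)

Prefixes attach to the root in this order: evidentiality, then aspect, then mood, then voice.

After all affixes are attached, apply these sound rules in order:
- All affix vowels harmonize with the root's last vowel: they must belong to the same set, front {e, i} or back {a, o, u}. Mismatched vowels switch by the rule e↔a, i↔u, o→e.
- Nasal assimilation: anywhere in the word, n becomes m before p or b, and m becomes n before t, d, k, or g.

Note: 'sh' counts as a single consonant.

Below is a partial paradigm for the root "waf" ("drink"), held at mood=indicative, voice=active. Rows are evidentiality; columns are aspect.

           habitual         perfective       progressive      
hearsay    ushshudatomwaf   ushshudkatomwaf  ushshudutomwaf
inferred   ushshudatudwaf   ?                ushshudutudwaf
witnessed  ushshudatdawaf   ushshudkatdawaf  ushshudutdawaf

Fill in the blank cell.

ushshudkatudwaf

Attach evidentiality inferred id- → idwaf.
Attach aspect perfective ket- → ketidwaf.
Attach mood indicative shid- → shidketidwaf.
Attach voice active ush- → ushshidketidwaf.
Apply vowel harmony: ushshidketidwaf → ushshudkatudwaf.
Nasal assimilation: no change.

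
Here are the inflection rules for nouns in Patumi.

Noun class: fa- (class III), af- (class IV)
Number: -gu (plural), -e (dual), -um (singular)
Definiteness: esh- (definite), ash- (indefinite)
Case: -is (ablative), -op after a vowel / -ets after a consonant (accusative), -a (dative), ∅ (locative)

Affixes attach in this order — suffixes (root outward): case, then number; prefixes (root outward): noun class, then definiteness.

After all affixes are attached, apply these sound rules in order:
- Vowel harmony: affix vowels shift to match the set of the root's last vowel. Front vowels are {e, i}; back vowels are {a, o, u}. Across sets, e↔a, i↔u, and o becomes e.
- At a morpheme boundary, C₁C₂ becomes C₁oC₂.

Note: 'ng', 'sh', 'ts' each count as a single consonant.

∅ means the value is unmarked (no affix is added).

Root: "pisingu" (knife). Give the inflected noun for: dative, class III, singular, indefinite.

ashofapisinguaum

Attach noun class class III fa- → fapisingu.
Attach case dative -a → fapisingua.
Attach definiteness indefinite ash- → ashfapisingua.
Attach number singular -um → ashfapisinguaum.
Vowel harmony: no change.
Apply epenthesis: ashfapisinguaum → ashofapisinguaum.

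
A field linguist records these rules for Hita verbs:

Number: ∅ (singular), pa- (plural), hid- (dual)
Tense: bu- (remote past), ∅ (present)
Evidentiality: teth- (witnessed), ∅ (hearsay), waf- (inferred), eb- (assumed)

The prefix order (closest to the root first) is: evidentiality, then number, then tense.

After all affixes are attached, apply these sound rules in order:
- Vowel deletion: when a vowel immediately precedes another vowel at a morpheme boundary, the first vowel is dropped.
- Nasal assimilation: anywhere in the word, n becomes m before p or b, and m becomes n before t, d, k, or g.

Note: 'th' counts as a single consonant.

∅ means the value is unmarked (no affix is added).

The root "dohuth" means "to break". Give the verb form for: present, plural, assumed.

pebdohuth

Attach evidentiality assumed eb- → ebdohuth.
Attach number plural pa- → paebdohuth.
tense = present: zero marking, form stays paebdohuth.
Apply vowel deletion: paebdohuth → pebdohuth.
Nasal assimilation: no change.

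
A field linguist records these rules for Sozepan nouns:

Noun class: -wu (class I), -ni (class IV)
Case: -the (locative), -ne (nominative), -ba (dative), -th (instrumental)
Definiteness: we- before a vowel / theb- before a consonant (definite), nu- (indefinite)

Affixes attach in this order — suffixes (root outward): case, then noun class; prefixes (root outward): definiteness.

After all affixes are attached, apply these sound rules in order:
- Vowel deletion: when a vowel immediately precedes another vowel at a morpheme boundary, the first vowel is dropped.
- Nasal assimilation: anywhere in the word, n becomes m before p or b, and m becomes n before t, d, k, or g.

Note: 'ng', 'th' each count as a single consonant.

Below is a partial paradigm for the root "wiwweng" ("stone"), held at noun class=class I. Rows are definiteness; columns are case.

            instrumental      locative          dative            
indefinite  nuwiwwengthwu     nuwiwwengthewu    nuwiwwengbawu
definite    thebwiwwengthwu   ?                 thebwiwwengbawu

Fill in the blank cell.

thebwiwwengthewu

Attach case locative -the → wiwwengthe.
Attach definiteness definite theb- (before consonant 'w') → thebwiwwengthe.
Attach noun class class I -wu → thebwiwwengthewu.
Vowel deletion: no change.
Nasal assimilation: no change.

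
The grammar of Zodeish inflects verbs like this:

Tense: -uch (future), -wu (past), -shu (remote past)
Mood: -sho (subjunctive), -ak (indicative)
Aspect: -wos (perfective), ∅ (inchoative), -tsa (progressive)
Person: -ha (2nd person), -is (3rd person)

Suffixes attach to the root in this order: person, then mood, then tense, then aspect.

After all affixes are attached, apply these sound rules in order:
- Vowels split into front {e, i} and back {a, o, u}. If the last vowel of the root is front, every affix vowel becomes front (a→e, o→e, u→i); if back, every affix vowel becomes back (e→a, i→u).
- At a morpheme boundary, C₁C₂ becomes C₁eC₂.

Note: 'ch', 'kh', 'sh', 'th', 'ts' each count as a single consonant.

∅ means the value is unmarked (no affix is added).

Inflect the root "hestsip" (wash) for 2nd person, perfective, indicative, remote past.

Attach person 2nd person -ha → hestsipha.
Attach mood indicative -ak → hestsiphaak.
Attach tense remote past -shu → hestsiphaakshu.
Attach aspect perfective -wos → hestsiphaakshuwos.
Apply vowel harmony: hestsiphaakshuwos → hestsipheekshiwes.
Apply epenthesis: hestsipheekshiwes → hestsipeheekeshiwes.

hestsipeheekeshiwes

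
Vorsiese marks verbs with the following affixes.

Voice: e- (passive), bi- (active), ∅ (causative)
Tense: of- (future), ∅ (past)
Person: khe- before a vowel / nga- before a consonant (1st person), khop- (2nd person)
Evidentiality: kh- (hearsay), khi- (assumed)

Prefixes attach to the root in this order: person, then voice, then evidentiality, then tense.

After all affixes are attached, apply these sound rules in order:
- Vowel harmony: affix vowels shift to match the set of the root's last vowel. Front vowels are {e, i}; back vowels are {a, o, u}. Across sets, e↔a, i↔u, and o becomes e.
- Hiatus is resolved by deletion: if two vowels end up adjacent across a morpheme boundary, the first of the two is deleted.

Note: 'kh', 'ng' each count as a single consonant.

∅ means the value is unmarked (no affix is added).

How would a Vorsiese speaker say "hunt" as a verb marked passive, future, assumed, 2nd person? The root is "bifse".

Attach person 2nd person khop- → khopbifse.
Attach voice passive e- → ekhopbifse.
Attach evidentiality assumed khi- → khiekhopbifse.
Attach tense future of- → ofkhiekhopbifse.
Apply vowel harmony: ofkhiekhopbifse → efkhiekhepbifse.
Apply vowel deletion: efkhiekhepbifse → efkhekhepbifse.

efkhekhepbifse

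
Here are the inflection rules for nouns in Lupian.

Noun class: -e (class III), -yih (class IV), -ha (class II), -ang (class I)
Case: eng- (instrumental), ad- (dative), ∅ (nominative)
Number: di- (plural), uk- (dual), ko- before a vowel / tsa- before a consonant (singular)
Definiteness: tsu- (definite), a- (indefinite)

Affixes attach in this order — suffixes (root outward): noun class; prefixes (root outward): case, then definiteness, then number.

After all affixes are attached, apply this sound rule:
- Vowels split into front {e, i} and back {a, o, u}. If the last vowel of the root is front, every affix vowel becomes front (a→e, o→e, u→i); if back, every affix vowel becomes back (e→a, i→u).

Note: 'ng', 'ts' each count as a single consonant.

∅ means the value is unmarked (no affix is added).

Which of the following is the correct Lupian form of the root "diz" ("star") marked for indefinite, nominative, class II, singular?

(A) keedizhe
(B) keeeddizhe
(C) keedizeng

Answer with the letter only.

A

Attach noun class class II -ha → dizha.
case = nominative: zero marking, form stays dizha.
Attach definiteness indefinite a- → adizha.
Attach number singular ko- (before vowel 'a') → koadizha.
Apply vowel harmony: koadizha → keedizhe.
So the correct form is keedizhe, option (A).
(C) keedizeng is wrong: it uses class I instead of class II for noun class.
(B) keeeddizhe is wrong: it uses dative instead of nominative for case.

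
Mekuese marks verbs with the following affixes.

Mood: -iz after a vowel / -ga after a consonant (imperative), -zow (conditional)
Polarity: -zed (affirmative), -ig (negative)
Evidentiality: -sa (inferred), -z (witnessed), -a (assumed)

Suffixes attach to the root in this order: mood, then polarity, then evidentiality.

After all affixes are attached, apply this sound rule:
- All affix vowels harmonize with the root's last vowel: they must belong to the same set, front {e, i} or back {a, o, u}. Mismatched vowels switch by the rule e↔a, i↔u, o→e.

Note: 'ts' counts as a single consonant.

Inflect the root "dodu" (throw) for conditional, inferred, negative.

doduzowugsa

Attach mood conditional -zow → doduzow.
Attach polarity negative -ig → doduzowig.
Attach evidentiality inferred -sa → doduzowigsa.
Apply vowel harmony: doduzowigsa → doduzowugsa.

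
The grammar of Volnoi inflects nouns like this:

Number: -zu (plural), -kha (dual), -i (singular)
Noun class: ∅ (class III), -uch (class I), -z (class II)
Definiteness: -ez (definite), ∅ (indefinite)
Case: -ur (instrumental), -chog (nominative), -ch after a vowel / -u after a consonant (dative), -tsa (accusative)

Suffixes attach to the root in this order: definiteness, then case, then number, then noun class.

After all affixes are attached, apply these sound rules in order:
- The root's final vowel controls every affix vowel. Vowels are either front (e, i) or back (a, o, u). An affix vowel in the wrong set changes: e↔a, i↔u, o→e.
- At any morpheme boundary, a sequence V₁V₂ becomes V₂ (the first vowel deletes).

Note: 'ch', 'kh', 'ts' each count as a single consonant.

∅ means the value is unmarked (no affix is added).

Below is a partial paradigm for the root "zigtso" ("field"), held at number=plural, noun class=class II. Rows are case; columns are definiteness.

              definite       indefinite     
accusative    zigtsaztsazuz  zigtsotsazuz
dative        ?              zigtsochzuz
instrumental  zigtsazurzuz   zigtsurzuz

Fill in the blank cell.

zigtsazuzuz

Attach definiteness definite -ez → zigtsoez.
Attach case dative -u (after consonant 'z') → zigtsoezu.
Attach number plural -zu → zigtsoezuzu.
Attach noun class class II -z → zigtsoezuzuz.
Apply vowel harmony: zigtsoezuzuz → zigtsoazuzuz.
Apply vowel deletion: zigtsoazuzuz → zigtsazuzuz.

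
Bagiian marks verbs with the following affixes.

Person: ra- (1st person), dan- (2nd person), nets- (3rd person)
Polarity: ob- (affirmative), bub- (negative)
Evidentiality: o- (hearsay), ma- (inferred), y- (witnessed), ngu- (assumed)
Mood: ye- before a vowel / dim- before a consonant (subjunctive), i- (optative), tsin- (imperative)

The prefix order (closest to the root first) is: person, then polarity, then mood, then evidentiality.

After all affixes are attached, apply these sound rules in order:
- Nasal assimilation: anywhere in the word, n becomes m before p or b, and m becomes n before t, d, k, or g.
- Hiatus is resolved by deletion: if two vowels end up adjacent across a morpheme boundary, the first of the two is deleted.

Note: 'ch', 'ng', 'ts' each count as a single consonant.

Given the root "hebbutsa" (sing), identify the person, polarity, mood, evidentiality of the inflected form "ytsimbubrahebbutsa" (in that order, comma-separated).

1st person, negative, imperative, witnessed

Segment: y-tsin-bub-ra-hebbutsa.
person: ra- → 1st person.
polarity: bub- → negative.
mood: tsin- → imperative.
evidentiality: y- → witnessed.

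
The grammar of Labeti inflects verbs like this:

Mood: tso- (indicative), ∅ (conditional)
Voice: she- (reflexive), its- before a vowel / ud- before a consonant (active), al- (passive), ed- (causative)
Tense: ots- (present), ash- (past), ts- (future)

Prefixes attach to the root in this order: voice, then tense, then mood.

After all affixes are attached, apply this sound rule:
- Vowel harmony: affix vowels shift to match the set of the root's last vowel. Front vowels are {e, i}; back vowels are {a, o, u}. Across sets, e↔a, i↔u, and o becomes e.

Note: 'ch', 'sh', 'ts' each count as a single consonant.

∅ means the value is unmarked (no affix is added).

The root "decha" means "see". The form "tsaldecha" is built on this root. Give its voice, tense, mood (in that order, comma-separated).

passive, future, conditional

Segment: ts-al-decha.
voice: al- → passive.
tense: ts- → future.
mood: ∅ → conditional.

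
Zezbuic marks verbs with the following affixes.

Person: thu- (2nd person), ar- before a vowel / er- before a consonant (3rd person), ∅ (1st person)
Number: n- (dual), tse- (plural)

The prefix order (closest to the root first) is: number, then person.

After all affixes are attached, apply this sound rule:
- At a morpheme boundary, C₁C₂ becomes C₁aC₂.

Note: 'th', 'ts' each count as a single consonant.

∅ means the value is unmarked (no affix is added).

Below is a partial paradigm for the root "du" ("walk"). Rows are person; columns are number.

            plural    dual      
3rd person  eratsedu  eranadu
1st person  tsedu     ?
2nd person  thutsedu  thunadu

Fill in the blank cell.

Attach number dual n- → ndu.
person = 1st person: zero marking, form stays ndu.
Apply epenthesis: ndu → nadu.

nadu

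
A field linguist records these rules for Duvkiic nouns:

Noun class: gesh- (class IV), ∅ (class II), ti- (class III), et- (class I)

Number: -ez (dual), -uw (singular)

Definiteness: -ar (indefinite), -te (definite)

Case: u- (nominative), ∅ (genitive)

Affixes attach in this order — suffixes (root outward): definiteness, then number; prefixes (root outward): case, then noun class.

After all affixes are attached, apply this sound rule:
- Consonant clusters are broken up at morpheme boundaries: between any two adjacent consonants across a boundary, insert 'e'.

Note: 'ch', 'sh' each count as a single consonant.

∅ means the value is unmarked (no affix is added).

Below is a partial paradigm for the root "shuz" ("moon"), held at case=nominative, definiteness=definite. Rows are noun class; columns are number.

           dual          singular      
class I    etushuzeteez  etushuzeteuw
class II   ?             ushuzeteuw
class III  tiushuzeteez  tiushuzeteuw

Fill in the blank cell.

ushuzeteez

Attach case nominative u- → ushuz.
Attach definiteness definite -te → ushuzte.
noun class = class II: zero marking, form stays ushuzte.
Attach number dual -ez → ushuzteez.
Apply epenthesis: ushuzteez → ushuzeteez.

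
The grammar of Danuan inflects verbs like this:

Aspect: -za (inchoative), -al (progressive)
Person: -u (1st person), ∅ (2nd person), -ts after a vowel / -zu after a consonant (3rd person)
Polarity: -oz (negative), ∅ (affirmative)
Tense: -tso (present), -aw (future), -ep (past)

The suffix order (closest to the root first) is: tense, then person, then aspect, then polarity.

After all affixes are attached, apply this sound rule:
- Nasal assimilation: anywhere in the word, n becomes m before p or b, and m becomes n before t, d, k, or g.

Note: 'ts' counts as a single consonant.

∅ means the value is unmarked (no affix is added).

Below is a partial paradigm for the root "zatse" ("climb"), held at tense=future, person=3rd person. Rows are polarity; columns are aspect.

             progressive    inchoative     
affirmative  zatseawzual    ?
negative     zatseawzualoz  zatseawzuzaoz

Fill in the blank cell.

Attach tense future -aw → zatseaw.
Attach person 3rd person -zu (after consonant 'w') → zatseawzu.
Attach aspect inchoative -za → zatseawzuza.
polarity = affirmative: zero marking, form stays zatseawzuza.
Nasal assimilation: no change.

zatseawzuza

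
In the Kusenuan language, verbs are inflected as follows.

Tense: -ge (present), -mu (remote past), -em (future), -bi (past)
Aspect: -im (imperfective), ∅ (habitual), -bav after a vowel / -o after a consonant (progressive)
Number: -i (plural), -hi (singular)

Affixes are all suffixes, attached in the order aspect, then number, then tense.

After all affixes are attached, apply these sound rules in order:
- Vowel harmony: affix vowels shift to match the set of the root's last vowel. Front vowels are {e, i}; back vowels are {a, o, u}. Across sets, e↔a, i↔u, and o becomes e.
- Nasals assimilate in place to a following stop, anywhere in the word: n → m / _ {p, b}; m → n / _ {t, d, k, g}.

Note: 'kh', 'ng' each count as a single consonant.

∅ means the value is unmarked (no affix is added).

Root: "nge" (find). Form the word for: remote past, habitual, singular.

aspect = habitual: zero marking, form stays nge.
Attach number singular -hi → ngehi.
Attach tense remote past -mu → ngehimu.
Apply vowel harmony: ngehimu → ngehimi.
Nasal assimilation: no change.

ngehimi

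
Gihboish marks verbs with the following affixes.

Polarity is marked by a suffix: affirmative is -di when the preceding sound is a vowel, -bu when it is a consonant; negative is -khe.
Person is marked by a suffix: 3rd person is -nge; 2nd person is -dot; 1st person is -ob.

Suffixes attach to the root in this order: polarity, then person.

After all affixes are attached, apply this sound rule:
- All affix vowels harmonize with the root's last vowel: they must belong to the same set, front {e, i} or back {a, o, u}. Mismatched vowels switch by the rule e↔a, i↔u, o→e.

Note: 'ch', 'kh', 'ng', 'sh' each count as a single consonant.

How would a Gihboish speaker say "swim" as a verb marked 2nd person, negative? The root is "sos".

soskhadot

Attach polarity negative -khe → soskhe.
Attach person 2nd person -dot → soskhedot.
Apply vowel harmony: soskhedot → soskhadot.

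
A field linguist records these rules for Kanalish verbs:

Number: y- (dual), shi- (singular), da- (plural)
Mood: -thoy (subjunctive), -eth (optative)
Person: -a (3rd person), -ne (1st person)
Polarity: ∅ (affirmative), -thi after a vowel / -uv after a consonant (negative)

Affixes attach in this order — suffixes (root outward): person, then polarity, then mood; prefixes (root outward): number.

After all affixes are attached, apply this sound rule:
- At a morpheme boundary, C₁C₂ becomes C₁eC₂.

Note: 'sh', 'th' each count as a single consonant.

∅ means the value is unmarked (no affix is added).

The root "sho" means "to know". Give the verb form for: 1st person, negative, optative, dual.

yeshonethieth

Attach person 1st person -ne → shone.
Attach polarity negative -thi (after vowel 'e') → shonethi.
Attach mood optative -eth → shonethieth.
Attach number dual y- → yshonethieth.
Apply epenthesis: yshonethieth → yeshonethieth.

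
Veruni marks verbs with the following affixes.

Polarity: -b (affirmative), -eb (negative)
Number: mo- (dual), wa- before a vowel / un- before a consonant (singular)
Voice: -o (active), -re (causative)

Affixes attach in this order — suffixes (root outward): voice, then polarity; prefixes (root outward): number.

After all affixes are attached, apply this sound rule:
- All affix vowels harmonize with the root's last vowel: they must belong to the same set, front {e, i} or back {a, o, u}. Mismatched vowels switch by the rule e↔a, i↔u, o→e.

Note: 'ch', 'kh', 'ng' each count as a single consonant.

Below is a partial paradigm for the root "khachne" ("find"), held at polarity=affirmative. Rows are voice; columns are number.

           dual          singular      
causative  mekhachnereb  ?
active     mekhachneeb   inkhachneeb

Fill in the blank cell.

Attach voice causative -re → khachnere.
Attach number singular un- (before consonant 'kh') → unkhachnere.
Attach polarity affirmative -b → unkhachnereb.
Apply vowel harmony: unkhachnereb → inkhachnereb.

inkhachnereb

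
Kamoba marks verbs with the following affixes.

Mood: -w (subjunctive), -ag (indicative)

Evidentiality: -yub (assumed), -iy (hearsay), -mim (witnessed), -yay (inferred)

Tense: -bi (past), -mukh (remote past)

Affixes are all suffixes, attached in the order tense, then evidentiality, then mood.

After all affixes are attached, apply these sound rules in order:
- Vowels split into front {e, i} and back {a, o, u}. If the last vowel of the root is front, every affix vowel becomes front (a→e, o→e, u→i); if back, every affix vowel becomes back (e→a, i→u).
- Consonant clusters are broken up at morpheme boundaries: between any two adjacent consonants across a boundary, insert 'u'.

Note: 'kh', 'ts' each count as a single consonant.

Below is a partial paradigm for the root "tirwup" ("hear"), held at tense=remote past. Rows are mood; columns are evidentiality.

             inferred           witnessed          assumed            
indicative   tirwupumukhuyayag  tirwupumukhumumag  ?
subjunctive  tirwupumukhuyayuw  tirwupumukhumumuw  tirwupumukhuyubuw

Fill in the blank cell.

Attach tense remote past -mukh → tirwupmukh.
Attach evidentiality assumed -yub → tirwupmukhyub.
Attach mood indicative -ag → tirwupmukhyubag.
Vowel harmony: no change.
Apply epenthesis: tirwupmukhyubag → tirwupumukhuyubag.

tirwupumukhuyubag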